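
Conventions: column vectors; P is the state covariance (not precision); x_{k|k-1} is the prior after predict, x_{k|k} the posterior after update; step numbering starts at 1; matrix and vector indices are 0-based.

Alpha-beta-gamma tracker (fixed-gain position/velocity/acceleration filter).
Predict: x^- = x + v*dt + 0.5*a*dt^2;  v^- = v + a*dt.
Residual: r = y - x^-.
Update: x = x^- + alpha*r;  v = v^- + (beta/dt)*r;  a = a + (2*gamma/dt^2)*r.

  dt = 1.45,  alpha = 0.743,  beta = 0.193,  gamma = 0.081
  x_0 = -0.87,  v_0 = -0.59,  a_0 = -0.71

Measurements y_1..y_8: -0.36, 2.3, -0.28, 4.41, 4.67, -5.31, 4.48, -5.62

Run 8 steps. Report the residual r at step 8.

resid = -9.8320

step 1: x_pred=-2.4719  r=2.1119  x^+=-0.9028  v^+=-1.3384  a^+=-0.5473
step 2: x_pred=-3.4188  r=5.7188  x^+=0.8303  v^+=-1.3708  a^+=-0.1066
step 3: x_pred=-1.2694  r=0.9894  x^+=-0.5343  v^+=-1.3937  a^+=-0.0304
step 4: x_pred=-2.5871  r=6.9971  x^+=2.6117  v^+=-0.5064  a^+=0.5087
step 5: x_pred=2.4122  r=2.2578  x^+=4.0897  v^+=0.5317  a^+=0.6827
step 6: x_pred=5.5785  r=-10.8885  x^+=-2.5117  v^+=0.0724  a^+=-0.1563
step 7: x_pred=-2.5710  r=7.0510  x^+=2.6679  v^+=0.7843  a^+=0.3870
step 8: x_pred=4.2120  r=-9.8320  x^+=-3.0932  v^+=0.0368  a^+=-0.3705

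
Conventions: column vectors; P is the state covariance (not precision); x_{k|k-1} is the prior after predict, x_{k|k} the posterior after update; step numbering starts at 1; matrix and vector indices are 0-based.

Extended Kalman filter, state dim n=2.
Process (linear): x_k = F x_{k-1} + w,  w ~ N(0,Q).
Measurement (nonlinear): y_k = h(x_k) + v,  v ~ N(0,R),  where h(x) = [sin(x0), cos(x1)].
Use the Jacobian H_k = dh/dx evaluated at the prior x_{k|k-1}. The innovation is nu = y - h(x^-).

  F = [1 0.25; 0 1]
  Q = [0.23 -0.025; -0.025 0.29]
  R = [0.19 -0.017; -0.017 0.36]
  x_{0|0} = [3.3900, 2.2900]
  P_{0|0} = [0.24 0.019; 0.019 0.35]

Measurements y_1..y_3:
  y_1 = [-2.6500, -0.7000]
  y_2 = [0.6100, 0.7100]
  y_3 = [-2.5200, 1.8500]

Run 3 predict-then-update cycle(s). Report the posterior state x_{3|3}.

x_post = [4.6926, 0.2900]

step 1: x^-=[3.9625, 2.2900]  P^-=[0.5014 0.0815; 0.0815 0.6400]  H_jac=[-0.6816 0.0000; 0.0000 -0.7523]  S=[0.4229 0.0248; 0.0248 0.7222]  K=[-0.8047 -0.0573; -0.0925 -0.6635]  nu=[-1.9182, -0.0412]  x^+=[5.5084, 2.4947]  P^+=[0.2229 0.0092; 0.0092 0.3154]
step 2: x^-=[6.1321, 2.4947]  P^-=[0.4772 0.0631; 0.0631 0.6054]  H_jac=[0.9886 0.0000; 0.0000 -0.6027]  S=[0.6564 -0.0546; -0.0546 0.5799]  K=[0.7189 0.0021; 0.0430 -0.6251]  nu=[0.7605, 1.5080]  x^+=[6.6820, 1.5847]  P^+=[0.1381 0.0190; 0.0190 0.3746]
step 3: x^-=[7.0782, 1.5847]  P^-=[0.4011 0.0877; 0.0877 0.6646]  H_jac=[0.7003 0.0000; 0.0000 -0.9999]  S=[0.3867 -0.0784; -0.0784 1.0245]  K=[0.7201 -0.0305; 0.0277 -0.6465]  nu=[-3.2339, 1.8639]  x^+=[4.6926, 0.2900]  P^+=[0.1961 0.0232; 0.0232 0.2333]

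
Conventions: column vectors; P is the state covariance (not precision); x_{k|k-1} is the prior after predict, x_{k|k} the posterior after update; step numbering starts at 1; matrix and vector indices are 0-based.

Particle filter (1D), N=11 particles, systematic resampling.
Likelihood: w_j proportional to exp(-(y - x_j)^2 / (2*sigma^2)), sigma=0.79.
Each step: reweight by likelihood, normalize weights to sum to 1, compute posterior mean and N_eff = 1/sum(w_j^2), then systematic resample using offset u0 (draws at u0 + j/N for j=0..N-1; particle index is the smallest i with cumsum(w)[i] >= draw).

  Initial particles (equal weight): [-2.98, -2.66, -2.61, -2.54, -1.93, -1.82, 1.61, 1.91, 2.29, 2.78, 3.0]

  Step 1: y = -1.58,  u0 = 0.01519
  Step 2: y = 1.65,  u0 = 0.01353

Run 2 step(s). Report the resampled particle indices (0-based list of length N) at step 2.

step 1: w=[0.0618, 0.1166, 0.1269, 0.1419, 0.2692, 0.2835, 0.0001, 0.0000, 0.0000, 0.0000, 0.0000]  mean=-2.2213  Neff=4.8427  idx=[0, 1, 2, 2, 3, 4, 4, 4, 5, 5, 5]
step 2: w=[0.0001, 0.0011, 0.0016, 0.0016, 0.0026, 0.1157, 0.1157, 0.1157, 0.2153, 0.2153, 0.2153]  mean=-1.8637  Neff=5.5799  idx=[5, 5, 6, 7, 8, 8, 8, 9, 9, 10, 10]

resampled_idx = [5, 5, 6, 7, 8, 8, 8, 9, 9, 10, 10]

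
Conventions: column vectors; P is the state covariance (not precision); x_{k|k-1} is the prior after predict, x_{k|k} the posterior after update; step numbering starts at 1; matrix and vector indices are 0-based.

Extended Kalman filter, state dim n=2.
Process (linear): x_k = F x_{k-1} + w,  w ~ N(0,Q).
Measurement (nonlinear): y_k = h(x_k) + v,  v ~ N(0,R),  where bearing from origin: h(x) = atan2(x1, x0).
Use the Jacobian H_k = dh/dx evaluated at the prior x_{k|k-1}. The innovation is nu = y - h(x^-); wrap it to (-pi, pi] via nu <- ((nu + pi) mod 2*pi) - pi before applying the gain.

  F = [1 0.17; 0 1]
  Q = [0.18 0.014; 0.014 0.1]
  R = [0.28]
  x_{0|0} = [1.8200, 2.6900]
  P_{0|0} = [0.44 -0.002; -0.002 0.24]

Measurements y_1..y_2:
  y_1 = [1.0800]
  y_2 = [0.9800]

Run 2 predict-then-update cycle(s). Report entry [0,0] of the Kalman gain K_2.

step 1: x^-=[2.2773, 2.6900]  P^-=[0.6263 0.0528; 0.0528 0.3400]  H_jac=[-0.2165 0.1833]  S=[0.3166]  K=[-0.3978; 0.1608]  nu=[0.2117]  x^+=[2.1931, 2.7240]  P^+=[0.5762 0.0730; 0.0730 0.3318]
step 2: x^-=[2.6562, 2.7240]  P^-=[0.7906 0.1435; 0.1435 0.4318]  H_jac=[-0.1882 0.1835]  S=[0.3126]  K=[-0.3917; 0.1671]  nu=[0.1820]  x^+=[2.5849, 2.7544]  P^+=[0.7426 0.1639; 0.1639 0.4231]

K[0,0] = -0.3917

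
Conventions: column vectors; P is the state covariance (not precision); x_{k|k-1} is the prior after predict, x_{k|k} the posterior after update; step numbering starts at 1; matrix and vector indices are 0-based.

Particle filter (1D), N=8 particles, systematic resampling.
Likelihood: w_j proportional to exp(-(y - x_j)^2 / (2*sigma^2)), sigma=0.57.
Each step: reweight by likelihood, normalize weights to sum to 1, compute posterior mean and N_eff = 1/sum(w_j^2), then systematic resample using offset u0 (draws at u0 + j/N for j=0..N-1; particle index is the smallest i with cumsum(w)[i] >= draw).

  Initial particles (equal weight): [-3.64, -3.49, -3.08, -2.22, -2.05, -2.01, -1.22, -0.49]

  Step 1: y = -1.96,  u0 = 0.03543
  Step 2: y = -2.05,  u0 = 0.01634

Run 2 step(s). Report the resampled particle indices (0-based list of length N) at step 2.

resampled_idx = [0, 1, 2, 3, 4, 5, 5, 6]

step 1: w=[0.0037, 0.0077, 0.0410, 0.2548, 0.2792, 0.2817, 0.1217, 0.0102]  mean=-2.0243  Neff=4.1857  idx=[2, 3, 3, 4, 4, 5, 5, 6]
step 2: w=[0.0303, 0.1483, 0.1483, 0.1550, 0.1550, 0.1547, 0.1547, 0.0537]  mean=-2.0747  Neff=6.9589  idx=[0, 1, 2, 3, 4, 5, 5, 6]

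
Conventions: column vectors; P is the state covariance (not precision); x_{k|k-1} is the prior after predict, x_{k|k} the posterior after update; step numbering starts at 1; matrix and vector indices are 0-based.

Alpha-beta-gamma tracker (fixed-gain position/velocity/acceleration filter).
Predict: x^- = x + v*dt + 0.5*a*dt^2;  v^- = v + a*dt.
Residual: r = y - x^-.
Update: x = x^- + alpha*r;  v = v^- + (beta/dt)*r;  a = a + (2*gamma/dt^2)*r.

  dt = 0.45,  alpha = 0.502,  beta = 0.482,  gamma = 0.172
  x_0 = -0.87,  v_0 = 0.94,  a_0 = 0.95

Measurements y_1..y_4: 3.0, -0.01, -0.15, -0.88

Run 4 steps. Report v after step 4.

step 1: x_pred=-0.3508  r=3.3508  x^+=1.3313  v^+=4.9566  a^+=6.6422
step 2: x_pred=4.2343  r=-4.2443  x^+=2.1037  v^+=3.3995  a^+=-0.5678
step 3: x_pred=3.5759  r=-3.7259  x^+=1.7055  v^+=-0.8469  a^+=-6.8973
step 4: x_pred=0.6261  r=-1.5061  x^+=-0.1300  v^+=-5.5639  a^+=-9.4557

v_post = -5.5639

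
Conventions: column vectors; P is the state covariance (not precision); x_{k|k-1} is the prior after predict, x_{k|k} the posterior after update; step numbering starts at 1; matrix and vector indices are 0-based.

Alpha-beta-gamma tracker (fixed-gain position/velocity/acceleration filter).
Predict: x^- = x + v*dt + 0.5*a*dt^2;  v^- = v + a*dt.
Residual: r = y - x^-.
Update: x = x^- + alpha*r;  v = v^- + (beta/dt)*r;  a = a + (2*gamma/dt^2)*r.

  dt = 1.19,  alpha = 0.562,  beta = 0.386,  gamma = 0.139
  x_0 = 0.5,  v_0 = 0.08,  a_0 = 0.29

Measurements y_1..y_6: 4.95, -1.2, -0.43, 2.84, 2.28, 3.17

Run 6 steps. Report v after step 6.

v_post = 0.4275

step 1: x_pred=0.8005  r=4.1495  x^+=3.1325  v^+=1.7711  a^+=1.1046
step 2: x_pred=6.0222  r=-7.2222  x^+=1.9633  v^+=0.7429  a^+=-0.3132
step 3: x_pred=2.6256  r=-3.0556  x^+=0.9083  v^+=-0.6210  a^+=-0.9131
step 4: x_pred=-0.4772  r=3.3172  x^+=1.3871  v^+=-0.6316  a^+=-0.2619
step 5: x_pred=0.4501  r=1.8299  x^+=1.4785  v^+=-0.3496  a^+=0.0974
step 6: x_pred=1.1314  r=2.0386  x^+=2.2771  v^+=0.4275  a^+=0.4976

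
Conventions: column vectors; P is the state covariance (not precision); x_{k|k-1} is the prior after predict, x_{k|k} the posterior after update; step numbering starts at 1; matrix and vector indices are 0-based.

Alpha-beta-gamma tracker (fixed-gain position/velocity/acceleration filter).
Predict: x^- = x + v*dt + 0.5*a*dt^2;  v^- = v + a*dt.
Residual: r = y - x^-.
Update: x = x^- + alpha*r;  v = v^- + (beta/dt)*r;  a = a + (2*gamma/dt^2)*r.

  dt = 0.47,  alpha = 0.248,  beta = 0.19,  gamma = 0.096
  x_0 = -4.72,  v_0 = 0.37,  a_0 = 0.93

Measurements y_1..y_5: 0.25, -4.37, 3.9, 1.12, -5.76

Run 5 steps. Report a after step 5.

a_post = -9.0194

step 1: x_pred=-4.4434  r=4.6934  x^+=-3.2794  v^+=2.7044  a^+=5.0094
step 2: x_pred=-1.4551  r=-2.9149  x^+=-2.1780  v^+=3.8804  a^+=2.4758
step 3: x_pred=-0.0807  r=3.9807  x^+=0.9065  v^+=6.6533  a^+=5.9357
step 4: x_pred=4.6891  r=-3.5691  x^+=3.8040  v^+=8.0002  a^+=2.8335
step 5: x_pred=7.8771  r=-13.6371  x^+=4.4951  v^+=3.8191  a^+=-9.0194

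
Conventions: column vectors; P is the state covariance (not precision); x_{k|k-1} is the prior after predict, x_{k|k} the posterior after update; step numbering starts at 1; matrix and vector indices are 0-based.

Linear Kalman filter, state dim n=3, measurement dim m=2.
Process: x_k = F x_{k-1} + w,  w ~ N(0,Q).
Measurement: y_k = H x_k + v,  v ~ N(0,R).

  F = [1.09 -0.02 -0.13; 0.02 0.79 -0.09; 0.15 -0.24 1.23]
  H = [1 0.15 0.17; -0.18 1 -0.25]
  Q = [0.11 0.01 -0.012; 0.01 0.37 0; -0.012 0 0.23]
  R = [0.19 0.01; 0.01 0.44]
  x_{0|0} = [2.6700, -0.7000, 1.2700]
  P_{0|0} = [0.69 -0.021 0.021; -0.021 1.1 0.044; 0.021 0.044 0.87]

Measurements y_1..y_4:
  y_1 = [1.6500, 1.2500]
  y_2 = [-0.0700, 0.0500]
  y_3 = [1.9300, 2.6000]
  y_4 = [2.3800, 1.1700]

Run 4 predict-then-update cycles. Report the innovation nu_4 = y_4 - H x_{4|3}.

step 1: x^-=[2.7592, -0.6139, 2.1306]  P^-=[0.9401 -0.0068 0.0006; -0.0068 1.0568 -0.2612; 0.0006 -0.2612 1.6084]  S=[1.1852 -0.1104; -0.1104 1.7609]  K=[0.7877 -0.0506; 0.1509 0.6474; 0.1640 -0.3665]  nu=[-1.3793, 2.8932]  x^+=[1.5262, 1.0511, 0.8441]  P^+=[0.1914 -0.0344 -0.2180; -0.0344 0.3134 0.1328; -0.2180 0.1328 1.3268]
step 2: x^-=[1.5328, 0.7849, 1.0150]  P^-=[0.4239 0.0036 -0.4694; 0.0036 0.5572 -0.0801; -0.4694 -0.0801 2.1032]  S=[0.5246 0.0525; 0.0525 1.1389]  K=[0.6560 0.0090; 0.0900 0.5021; -0.1911 -0.4490]  nu=[-1.8931, -0.2052]  x^+=[0.2890, 0.5114, 1.4688]  P^+=[0.1974 -0.0498 -0.3834; -0.0498 0.2611 0.1929; -0.3834 0.1929 1.8454]
step 3: x^-=[0.1139, 0.2776, 1.7273]  P^-=[0.4877 0.0080 -0.7657; 0.0080 0.5203 -0.0716; -0.7657 -0.0716 2.7897]  S=[0.5084 0.0949; 0.0949 1.1145]  K=[0.6979 0.0408; 0.0564 0.4769; -0.4966 -0.5240]  nu=[1.4808, 2.7747]  x^+=[1.2605, 1.6842, -0.4621]  P^+=[0.2328 -0.0654 -0.5291; -0.0654 0.2602 0.2464; -0.5291 0.2464 2.3089]
step 4: x^-=[1.4004, 1.3973, -0.7835]  P^-=[0.5797 0.0101 -1.0219; 0.0101 0.5160 -0.0727; -1.0219 -0.0727 3.4073]  S=[0.5317 0.1251; 0.1251 1.1285]  K=[0.7525 0.0594; 0.0310 0.4683; -0.7174 -0.5767]  nu=[0.9032, -0.1711]  x^+=[2.0699, 1.3452, -1.3328]  P^+=[0.2635 -0.0781 -0.6366; -0.0781 0.2644 0.2882; -0.6366 0.2882 2.6547]

innov = [0.9032, -0.1711]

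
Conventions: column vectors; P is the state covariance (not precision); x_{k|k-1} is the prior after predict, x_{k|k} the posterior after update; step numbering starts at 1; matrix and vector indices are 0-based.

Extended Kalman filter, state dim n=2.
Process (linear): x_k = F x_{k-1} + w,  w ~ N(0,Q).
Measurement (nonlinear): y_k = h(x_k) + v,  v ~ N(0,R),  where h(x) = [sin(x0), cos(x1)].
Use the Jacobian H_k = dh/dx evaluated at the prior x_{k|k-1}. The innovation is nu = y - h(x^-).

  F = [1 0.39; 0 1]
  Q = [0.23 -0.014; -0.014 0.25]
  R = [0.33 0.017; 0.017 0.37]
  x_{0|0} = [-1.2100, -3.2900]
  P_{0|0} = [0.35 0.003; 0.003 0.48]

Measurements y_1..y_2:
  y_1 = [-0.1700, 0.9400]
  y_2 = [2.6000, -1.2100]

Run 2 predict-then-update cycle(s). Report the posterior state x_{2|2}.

x_post = [-5.1702, -3.7021]

step 1: x^-=[-2.4931, -3.2900]  P^-=[0.6553 0.1762; 0.1762 0.7300]  H_jac=[-0.7970 0.0000; 0.0000 -0.1479]  S=[0.7463 0.0378; 0.0378 0.3860]  K=[-0.6999 0.0010; -0.1749 -0.2626]  nu=[0.4340, 1.9290]  x^+=[-2.7950, -3.8724]  P^+=[0.2898 0.0780; 0.0780 0.6771]
step 2: x^-=[-4.3052, -3.8724]  P^-=[0.6836 0.3281; 0.3281 0.9271]  H_jac=[-0.3960 0.0000; 0.0000 -0.6674]  S=[0.4372 0.1037; 0.1037 0.7830]  K=[-0.5708 -0.2040; -0.1133 -0.7753]  nu=[1.6818, -0.4653]  x^+=[-5.1702, -3.7021]  P^+=[0.4844 0.1277; 0.1277 0.4327]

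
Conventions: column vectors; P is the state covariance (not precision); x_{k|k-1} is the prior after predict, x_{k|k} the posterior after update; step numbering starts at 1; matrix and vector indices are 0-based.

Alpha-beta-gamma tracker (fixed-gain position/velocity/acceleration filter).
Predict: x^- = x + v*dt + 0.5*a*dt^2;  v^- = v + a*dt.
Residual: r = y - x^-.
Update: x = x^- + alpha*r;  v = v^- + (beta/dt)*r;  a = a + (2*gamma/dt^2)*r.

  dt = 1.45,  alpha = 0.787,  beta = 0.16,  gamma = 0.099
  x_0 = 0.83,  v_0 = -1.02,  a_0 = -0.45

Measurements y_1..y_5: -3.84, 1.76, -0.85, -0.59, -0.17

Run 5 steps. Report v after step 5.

v_post = 0.0973

step 1: x_pred=-1.1221  r=-2.7179  x^+=-3.2611  v^+=-1.9724  a^+=-0.7060
step 2: x_pred=-6.8632  r=8.6232  x^+=-0.0767  v^+=-2.0445  a^+=0.1061
step 3: x_pred=-2.9297  r=2.0797  x^+=-1.2930  v^+=-1.6612  a^+=0.3020
step 4: x_pred=-3.3842  r=2.7942  x^+=-1.1852  v^+=-0.9150  a^+=0.5651
step 5: x_pred=-1.9178  r=1.7478  x^+=-0.5423  v^+=0.0973  a^+=0.7297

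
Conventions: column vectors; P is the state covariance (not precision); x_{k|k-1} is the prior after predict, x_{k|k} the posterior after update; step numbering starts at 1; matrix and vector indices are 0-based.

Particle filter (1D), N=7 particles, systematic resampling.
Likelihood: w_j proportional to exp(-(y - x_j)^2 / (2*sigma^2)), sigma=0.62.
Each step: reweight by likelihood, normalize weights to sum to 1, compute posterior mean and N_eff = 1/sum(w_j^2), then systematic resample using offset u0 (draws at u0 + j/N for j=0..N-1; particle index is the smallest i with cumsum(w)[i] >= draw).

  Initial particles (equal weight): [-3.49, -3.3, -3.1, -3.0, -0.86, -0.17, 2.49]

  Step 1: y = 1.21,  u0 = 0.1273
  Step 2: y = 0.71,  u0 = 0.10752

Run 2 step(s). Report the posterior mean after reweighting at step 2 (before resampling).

step 1: w=[0.0000, 0.0000, 0.0000, 0.0000, 0.0184, 0.4067, 0.5749]  mean=1.3465  Neff=2.0151  idx=[5, 5, 5, 6, 6, 6, 6]
step 2: w=[0.3147, 0.3147, 0.3147, 0.0140, 0.0140, 0.0140, 0.0140]  mean=-0.0212  Neff=3.3571  idx=[0, 0, 1, 1, 2, 2, 4]

post_mean = -0.0212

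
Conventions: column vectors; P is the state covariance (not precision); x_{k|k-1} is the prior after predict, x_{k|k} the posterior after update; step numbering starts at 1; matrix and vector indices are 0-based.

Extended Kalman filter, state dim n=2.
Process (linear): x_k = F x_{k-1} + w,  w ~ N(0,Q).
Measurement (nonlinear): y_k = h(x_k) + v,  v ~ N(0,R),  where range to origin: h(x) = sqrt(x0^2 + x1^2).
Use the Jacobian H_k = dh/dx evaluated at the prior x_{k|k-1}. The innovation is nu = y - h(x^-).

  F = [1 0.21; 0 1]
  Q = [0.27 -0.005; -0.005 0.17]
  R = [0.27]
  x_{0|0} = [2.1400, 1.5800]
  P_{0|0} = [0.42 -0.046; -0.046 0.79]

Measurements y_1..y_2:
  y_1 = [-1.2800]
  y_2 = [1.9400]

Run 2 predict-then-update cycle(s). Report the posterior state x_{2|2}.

x_post = [0.0013, -1.6201]

step 1: x^-=[2.4718, 1.5800]  P^-=[0.7055 0.1149; 0.1149 0.9600]  H_jac=[0.8426 0.5386]  S=[1.1536]  K=[0.5689; 0.5321]  nu=[-4.2136]  x^+=[0.0745, -0.6621]  P^+=[0.3321 -0.2343; -0.2343 0.6334]
step 2: x^-=[-0.0645, -0.6621]  P^-=[0.5316 -0.1063; -0.1063 0.8034]  H_jac=[-0.0970 -0.9953]  S=[1.0503]  K=[0.0517; -0.7515]  nu=[1.2748]  x^+=[0.0013, -1.6201]  P^+=[0.5288 -0.0656; -0.0656 0.2102]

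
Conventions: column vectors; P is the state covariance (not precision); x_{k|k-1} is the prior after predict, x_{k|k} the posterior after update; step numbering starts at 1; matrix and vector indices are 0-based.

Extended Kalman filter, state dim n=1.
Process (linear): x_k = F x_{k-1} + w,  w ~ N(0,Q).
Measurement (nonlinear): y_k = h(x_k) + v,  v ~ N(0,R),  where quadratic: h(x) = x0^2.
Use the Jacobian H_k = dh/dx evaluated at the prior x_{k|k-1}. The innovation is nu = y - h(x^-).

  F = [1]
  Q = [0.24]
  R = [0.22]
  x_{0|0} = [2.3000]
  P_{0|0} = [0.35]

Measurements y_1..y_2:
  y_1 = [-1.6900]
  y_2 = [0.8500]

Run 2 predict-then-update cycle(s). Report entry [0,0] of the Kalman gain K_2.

step 1: x^-=[2.3000]  P^-=[0.5900]  H_jac=[4.6000]  S=[12.7044]  K=[0.2136]  nu=[-6.9800]  x^+=[0.8089]  P^+=[0.0102]
step 2: x^-=[0.8089]  P^-=[0.2502]  H_jac=[1.6178]  S=[0.8749]  K=[0.4627]  nu=[0.1957]  x^+=[0.8994]  P^+=[0.0629]

K[0,0] = 0.4627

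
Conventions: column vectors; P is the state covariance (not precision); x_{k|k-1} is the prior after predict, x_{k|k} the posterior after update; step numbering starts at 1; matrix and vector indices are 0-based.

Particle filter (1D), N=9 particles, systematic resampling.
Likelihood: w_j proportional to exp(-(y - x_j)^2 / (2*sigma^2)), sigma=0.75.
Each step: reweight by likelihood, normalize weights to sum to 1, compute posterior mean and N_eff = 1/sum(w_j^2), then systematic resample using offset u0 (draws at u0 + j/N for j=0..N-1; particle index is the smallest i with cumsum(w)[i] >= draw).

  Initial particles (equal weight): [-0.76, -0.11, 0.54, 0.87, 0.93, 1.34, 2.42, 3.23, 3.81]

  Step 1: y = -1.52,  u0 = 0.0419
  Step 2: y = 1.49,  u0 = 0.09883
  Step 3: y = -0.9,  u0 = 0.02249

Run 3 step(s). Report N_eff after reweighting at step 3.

step 1: w=[0.7443, 0.2124, 0.0286, 0.0078, 0.0060, 0.0009, 0.0000, 0.0000, 0.0000]  mean=-0.5601  Neff=1.6665  idx=[0, 0, 0, 0, 0, 0, 0, 1, 1]
step 2: w=[0.0392, 0.0392, 0.0392, 0.0392, 0.0392, 0.0392, 0.0392, 0.3627, 0.3627]  mean=-0.2885  Neff=3.6508  idx=[2, 5, 7, 7, 7, 8, 8, 8, 8]
step 3: w=[0.1642, 0.1642, 0.0959, 0.0959, 0.0959, 0.0959, 0.0959, 0.0959, 0.0959]  mean=-0.3235  Neff=8.4489  idx=[0, 0, 1, 2, 3, 4, 5, 6, 8]

N_eff = 8.4489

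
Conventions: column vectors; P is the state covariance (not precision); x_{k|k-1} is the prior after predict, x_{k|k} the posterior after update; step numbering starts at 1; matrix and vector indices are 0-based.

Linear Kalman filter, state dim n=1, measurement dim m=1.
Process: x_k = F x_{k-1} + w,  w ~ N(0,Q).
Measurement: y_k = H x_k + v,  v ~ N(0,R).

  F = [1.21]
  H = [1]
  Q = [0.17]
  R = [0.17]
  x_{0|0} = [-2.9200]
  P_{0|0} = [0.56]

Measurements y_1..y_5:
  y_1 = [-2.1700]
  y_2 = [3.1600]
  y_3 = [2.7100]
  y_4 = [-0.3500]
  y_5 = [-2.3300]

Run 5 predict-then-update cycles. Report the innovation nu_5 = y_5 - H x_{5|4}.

innov = [-3.1965]

step 1: x^-=[-3.5332]  P^-=[0.9899]  S=[1.1599]  K=[0.8534]  nu=[1.3632]  x^+=[-2.3698]  P^+=[0.1451]
step 2: x^-=[-2.8675]  P^-=[0.3824]  S=[0.5524]  K=[0.6923]  nu=[6.0275]  x^+=[1.3051]  P^+=[0.1177]
step 3: x^-=[1.5792]  P^-=[0.3423]  S=[0.5123]  K=[0.6682]  nu=[1.1308]  x^+=[2.3348]  P^+=[0.1136]
step 4: x^-=[2.8251]  P^-=[0.3363]  S=[0.5063]  K=[0.6642]  nu=[-3.1751]  x^+=[0.7161]  P^+=[0.1129]
step 5: x^-=[0.8665]  P^-=[0.3353]  S=[0.5053]  K=[0.6636]  nu=[-3.1965]  x^+=[-1.2547]  P^+=[0.1128]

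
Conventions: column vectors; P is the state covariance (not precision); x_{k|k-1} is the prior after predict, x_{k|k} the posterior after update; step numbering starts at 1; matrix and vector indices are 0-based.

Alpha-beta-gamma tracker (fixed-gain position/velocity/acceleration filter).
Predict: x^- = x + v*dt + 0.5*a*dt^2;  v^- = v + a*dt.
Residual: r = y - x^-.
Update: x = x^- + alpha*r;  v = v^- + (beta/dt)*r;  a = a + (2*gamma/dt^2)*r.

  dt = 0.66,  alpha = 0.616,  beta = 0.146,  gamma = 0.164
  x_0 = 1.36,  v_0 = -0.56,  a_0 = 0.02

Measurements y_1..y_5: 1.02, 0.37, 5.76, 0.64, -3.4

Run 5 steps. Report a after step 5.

step 1: x_pred=0.9948  r=0.0252  x^+=1.0103  v^+=-0.5412  a^+=0.0390
step 2: x_pred=0.6616  r=-0.2916  x^+=0.4820  v^+=-0.5800  a^+=-0.1806
step 3: x_pred=0.0599  r=5.7001  x^+=3.5711  v^+=0.5618  a^+=4.1116
step 4: x_pred=4.8374  r=-4.1974  x^+=2.2518  v^+=2.3469  a^+=0.9510
step 5: x_pred=4.0079  r=-7.4079  x^+=-0.5554  v^+=1.3358  a^+=-4.6271

a_post = -4.6271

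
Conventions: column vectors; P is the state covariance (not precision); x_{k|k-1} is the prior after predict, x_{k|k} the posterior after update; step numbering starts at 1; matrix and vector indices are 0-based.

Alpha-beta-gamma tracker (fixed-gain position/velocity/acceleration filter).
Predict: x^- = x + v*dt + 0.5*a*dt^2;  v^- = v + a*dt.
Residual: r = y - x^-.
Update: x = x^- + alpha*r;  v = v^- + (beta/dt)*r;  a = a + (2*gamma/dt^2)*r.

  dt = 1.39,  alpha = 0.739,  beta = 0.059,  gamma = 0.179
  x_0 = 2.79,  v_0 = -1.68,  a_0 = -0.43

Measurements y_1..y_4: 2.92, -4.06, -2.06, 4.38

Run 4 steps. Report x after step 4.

x_post = 1.5019

step 1: x_pred=0.0394  r=2.8806  x^+=2.1682  v^+=-2.1554  a^+=0.1037
step 2: x_pred=-0.7277  r=-3.3323  x^+=-3.1903  v^+=-2.1527  a^+=-0.5137
step 3: x_pred=-6.6787  r=4.6187  x^+=-3.2655  v^+=-2.6707  a^+=0.3421
step 4: x_pred=-6.6472  r=11.0272  x^+=1.5019  v^+=-1.7271  a^+=2.3853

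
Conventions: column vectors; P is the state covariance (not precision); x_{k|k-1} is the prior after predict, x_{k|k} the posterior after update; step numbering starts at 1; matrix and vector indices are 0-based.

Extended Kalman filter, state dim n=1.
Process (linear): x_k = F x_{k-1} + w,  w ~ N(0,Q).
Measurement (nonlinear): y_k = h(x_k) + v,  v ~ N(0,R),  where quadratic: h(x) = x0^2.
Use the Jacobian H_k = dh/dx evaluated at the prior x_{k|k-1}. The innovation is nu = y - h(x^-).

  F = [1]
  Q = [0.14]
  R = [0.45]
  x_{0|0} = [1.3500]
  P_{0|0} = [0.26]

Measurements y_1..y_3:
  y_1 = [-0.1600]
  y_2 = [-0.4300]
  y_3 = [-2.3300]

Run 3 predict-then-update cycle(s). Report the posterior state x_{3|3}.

step 1: x^-=[1.3500]  P^-=[0.4000]  H_jac=[2.7000]  S=[3.3660]  K=[0.3209]  nu=[-1.9825]  x^+=[0.7139]  P^+=[0.0535]
step 2: x^-=[0.7139]  P^-=[0.1935]  H_jac=[1.4278]  S=[0.8444]  K=[0.3271]  nu=[-0.9397]  x^+=[0.4065]  P^+=[0.1031]
step 3: x^-=[0.4065]  P^-=[0.2431]  H_jac=[0.8130]  S=[0.6107]  K=[0.3236]  nu=[-2.4952]  x^+=[-0.4011]  P^+=[0.1791]

x_post = [-0.4011]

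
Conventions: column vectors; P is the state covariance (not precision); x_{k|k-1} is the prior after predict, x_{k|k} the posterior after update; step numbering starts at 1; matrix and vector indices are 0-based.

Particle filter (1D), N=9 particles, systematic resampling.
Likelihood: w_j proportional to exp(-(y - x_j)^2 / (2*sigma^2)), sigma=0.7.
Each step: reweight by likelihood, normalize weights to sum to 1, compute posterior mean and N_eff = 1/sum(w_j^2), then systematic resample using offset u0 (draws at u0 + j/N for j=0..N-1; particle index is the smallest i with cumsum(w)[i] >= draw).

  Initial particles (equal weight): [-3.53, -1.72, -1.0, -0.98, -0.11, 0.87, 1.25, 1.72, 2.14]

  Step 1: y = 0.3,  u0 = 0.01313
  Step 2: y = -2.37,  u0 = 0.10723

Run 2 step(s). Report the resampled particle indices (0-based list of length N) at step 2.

resampled_idx = [0, 0, 0, 0, 1, 1, 1, 1, 4]

step 1: w=[0.0000, 0.0062, 0.0713, 0.0752, 0.3370, 0.2872, 0.1593, 0.0511, 0.0126]  mean=0.3712  Neff=4.2554  idx=[2, 3, 4, 4, 4, 5, 5, 6, 6]
step 2: w=[0.4862, 0.4596, 0.0180, 0.0180, 0.0180, 0.0001, 0.0001, 0.0000, 0.0000]  mean=-0.9425  Neff=2.2289  idx=[0, 0, 0, 0, 1, 1, 1, 1, 4]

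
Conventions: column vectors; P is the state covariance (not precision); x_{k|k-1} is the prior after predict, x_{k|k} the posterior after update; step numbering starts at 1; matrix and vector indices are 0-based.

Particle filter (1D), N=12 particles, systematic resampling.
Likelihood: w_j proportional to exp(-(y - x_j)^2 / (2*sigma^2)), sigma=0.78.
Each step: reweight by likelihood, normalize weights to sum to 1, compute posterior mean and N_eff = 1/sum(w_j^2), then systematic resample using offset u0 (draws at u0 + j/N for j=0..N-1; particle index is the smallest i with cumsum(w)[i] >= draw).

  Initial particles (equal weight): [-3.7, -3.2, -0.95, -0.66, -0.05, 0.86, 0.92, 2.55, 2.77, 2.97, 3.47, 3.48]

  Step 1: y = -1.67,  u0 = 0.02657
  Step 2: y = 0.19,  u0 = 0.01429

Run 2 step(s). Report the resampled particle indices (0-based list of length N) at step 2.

resampled_idx = [2, 3, 4, 5, 6, 7, 8, 9, 9, 10, 11, 11]

step 1: w=[0.0243, 0.1050, 0.4697, 0.3110, 0.0832, 0.0037, 0.0029, 0.0000, 0.0000, 0.0000, 0.0000, 0.0000]  mean=-1.0760  Neff=2.9764  idx=[1, 1, 2, 2, 2, 2, 2, 3, 3, 3, 3, 4]
step 2: w=[0.0000, 0.0000, 0.0704, 0.0704, 0.0704, 0.0704, 0.0704, 0.1131, 0.1131, 0.1131, 0.1131, 0.1954]  mean=-0.6430  Neff=8.7595  idx=[2, 3, 4, 5, 6, 7, 8, 9, 9, 10, 11, 11]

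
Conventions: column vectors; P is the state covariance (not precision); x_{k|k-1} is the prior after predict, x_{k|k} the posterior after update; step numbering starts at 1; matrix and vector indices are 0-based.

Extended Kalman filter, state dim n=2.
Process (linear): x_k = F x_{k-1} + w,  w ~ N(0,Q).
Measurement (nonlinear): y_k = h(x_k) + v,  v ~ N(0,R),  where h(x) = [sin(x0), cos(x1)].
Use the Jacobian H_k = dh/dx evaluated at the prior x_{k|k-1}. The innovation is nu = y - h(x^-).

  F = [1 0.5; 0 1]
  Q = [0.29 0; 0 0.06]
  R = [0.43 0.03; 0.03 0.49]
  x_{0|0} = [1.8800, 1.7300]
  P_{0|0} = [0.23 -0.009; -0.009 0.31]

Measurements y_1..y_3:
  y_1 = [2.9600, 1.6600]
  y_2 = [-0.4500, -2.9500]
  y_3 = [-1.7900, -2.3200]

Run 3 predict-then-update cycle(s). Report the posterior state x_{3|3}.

step 1: x^-=[2.7450, 1.7300]  P^-=[0.5885 0.1460; 0.1460 0.3700]  H_jac=[-0.9224 0.0000; 0.0000 -0.9874]  S=[0.9307 0.1630; 0.1630 0.8507]  K=[-0.5728 -0.0597; -0.0719 -0.4157]  nu=[2.5737, 1.8185]  x^+=[1.1622, 0.7890]  P^+=[0.2690 0.0470; 0.0470 0.2085]
step 2: x^-=[1.5567, 0.7890]  P^-=[0.6581 0.1513; 0.1513 0.2685]  H_jac=[0.0141 0.0000; 0.0000 -0.7097]  S=[0.4301 0.0285; 0.0285 0.6252]  K=[0.0330 -0.1732; 0.0252 -0.3059]  nu=[-1.4499, -3.6545]  x^+=[2.1418, 1.8703]  P^+=[0.6392 0.1182; 0.1182 0.2101]
step 3: x^-=[3.0770, 1.8703]  P^-=[1.1000 0.2233; 0.2233 0.2701]  H_jac=[-0.9979 0.0000; 0.0000 -0.9555]  S=[1.5254 0.2429; 0.2429 0.7366]  K=[-0.7108 -0.0552; -0.0953 -0.3190]  nu=[-1.8546, -2.0249]  x^+=[4.5071, 2.6929]  P^+=[0.3079 0.0506; 0.0506 0.1666]

x_post = [4.5071, 2.6929]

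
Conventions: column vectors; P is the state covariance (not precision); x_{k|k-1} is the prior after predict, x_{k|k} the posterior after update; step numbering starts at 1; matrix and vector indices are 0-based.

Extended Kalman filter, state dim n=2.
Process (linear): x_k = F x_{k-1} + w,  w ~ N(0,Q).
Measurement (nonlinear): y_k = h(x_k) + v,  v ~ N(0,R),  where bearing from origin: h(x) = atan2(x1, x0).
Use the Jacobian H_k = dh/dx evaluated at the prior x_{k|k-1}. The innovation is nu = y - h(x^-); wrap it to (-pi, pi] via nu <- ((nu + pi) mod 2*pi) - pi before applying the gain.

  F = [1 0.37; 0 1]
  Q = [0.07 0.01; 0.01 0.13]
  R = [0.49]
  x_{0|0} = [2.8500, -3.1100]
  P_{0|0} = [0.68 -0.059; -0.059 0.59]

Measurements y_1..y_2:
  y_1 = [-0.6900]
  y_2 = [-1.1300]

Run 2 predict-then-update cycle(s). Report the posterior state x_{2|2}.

x_post = [0.8403, -2.9552]

step 1: x^-=[1.6993, -3.1100]  P^-=[0.7871 0.1693; 0.1693 0.7200]  H_jac=[0.2476 0.1353]  S=[0.5628]  K=[0.3870; 0.2476]  nu=[0.3807]  x^+=[1.8466, -3.0157]  P^+=[0.7028 0.1154; 0.1154 0.6855]
step 2: x^-=[0.7308, -3.0157]  P^-=[0.9520 0.3790; 0.3790 0.8155]  H_jac=[0.3132 0.0759]  S=[0.6061]  K=[0.5394; 0.2980]  nu=[0.2030]  x^+=[0.8403, -2.9552]  P^+=[0.7757 0.2816; 0.2816 0.7617]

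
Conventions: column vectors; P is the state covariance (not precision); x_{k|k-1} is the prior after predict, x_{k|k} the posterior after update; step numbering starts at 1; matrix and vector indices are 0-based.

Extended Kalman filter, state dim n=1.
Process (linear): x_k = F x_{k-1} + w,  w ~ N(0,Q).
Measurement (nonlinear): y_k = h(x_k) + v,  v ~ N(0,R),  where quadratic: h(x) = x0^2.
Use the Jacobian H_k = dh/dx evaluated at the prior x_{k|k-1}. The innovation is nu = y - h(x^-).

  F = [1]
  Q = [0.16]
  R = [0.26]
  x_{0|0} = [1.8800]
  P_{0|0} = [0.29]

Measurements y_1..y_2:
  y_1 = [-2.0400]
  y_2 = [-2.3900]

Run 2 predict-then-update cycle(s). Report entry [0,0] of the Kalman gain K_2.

K[0,0] = 0.3973

step 1: x^-=[1.8800]  P^-=[0.4500]  H_jac=[3.7600]  S=[6.6219]  K=[0.2555]  nu=[-5.5744]  x^+=[0.4557]  P^+=[0.0177]
step 2: x^-=[0.4557]  P^-=[0.1777]  H_jac=[0.9113]  S=[0.4076]  K=[0.3973]  nu=[-2.5976]  x^+=[-0.5763]  P^+=[0.1133]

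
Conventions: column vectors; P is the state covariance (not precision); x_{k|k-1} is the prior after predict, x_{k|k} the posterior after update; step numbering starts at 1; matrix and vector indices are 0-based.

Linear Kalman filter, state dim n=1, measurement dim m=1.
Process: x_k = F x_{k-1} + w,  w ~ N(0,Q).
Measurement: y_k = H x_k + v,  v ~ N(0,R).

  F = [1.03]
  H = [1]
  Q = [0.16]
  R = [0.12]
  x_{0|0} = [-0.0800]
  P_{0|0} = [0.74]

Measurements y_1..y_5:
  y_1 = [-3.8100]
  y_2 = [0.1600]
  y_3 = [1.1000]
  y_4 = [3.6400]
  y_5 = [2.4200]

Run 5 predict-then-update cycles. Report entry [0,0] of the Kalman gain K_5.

K[0,0] = 0.6717

step 1: x^-=[-0.0824]  P^-=[0.9451]  S=[1.0651]  K=[0.8873]  nu=[-3.7276]  x^+=[-3.3900]  P^+=[0.1065]
step 2: x^-=[-3.4917]  P^-=[0.2730]  S=[0.3930]  K=[0.6946]  nu=[3.6517]  x^+=[-0.9551]  P^+=[0.0834]
step 3: x^-=[-0.9838]  P^-=[0.2484]  S=[0.3684]  K=[0.6743]  nu=[2.0838]  x^+=[0.4213]  P^+=[0.0809]
step 4: x^-=[0.4339]  P^-=[0.2458]  S=[0.3658]  K=[0.6720]  nu=[3.2061]  x^+=[2.5884]  P^+=[0.0806]
step 5: x^-=[2.6660]  P^-=[0.2455]  S=[0.3655]  K=[0.6717]  nu=[-0.2460]  x^+=[2.5008]  P^+=[0.0806]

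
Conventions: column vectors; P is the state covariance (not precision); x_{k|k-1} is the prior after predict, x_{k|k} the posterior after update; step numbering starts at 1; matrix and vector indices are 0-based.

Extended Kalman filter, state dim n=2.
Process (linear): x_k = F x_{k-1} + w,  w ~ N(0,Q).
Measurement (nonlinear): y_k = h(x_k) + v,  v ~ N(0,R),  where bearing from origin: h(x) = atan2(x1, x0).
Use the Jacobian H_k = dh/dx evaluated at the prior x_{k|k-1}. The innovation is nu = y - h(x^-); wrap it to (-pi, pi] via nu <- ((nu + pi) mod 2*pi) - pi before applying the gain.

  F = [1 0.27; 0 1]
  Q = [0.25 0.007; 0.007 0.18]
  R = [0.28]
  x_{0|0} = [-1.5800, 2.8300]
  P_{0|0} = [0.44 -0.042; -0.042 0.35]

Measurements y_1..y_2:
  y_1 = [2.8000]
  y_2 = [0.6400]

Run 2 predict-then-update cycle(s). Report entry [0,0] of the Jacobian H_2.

H_jac[0,0] = -0.3524

step 1: x^-=[-0.8159, 2.8300]  P^-=[0.6928 0.0595; 0.0595 0.5300]  H_jac=[-0.3262 -0.0941]  S=[0.3621]  K=[-0.6397; -0.1913]  nu=[0.9485]  x^+=[-1.4227, 2.6486]  P^+=[0.5447 0.0152; 0.0152 0.5168]
step 2: x^-=[-0.7076, 2.6486]  P^-=[0.8405 0.1617; 0.1617 0.6968]  H_jac=[-0.3524 -0.0941]  S=[0.4013]  K=[-0.7761; -0.3055]  nu=[-1.1918]  x^+=[0.2174, 3.0126]  P^+=[0.5988 0.0666; 0.0666 0.6593]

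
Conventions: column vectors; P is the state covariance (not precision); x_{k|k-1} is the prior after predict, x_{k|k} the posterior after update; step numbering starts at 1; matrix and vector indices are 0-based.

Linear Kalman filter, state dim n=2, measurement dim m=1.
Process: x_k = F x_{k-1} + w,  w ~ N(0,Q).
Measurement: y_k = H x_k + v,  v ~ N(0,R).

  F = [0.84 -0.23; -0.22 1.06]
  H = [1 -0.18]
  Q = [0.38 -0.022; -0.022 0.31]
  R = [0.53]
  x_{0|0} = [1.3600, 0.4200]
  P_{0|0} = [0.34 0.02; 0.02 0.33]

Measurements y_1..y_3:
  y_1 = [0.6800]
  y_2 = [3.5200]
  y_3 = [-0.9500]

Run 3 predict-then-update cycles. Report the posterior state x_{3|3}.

x_post = [0.3420, -0.0853]

step 1: x^-=[1.0458, 0.1460]  P^-=[0.6296 -0.1465; -0.1465 0.6879]  S=[1.2346]  K=[0.5313; -0.2189]  nu=[-0.3395]  x^+=[0.8654, 0.2203]  P^+=[0.2811 -0.0029; -0.0029 0.6287]
step 2: x^-=[0.6763, 0.0432]  P^-=[0.6127 -0.2299; -0.2299 1.0314]  S=[1.2589]  K=[0.5196; -0.3301]  nu=[2.8515]  x^+=[2.1578, -0.8981]  P^+=[0.2729 -0.0140; -0.0140 0.8942]
step 3: x^-=[2.0192, -1.4268]  P^-=[0.6252 -0.3036; -0.3036 1.3345]  S=[1.3078]  K=[0.5199; -0.4158]  nu=[-3.2260]  x^+=[0.3420, -0.0853]  P^+=[0.2718 -0.0209; -0.0209 1.1083]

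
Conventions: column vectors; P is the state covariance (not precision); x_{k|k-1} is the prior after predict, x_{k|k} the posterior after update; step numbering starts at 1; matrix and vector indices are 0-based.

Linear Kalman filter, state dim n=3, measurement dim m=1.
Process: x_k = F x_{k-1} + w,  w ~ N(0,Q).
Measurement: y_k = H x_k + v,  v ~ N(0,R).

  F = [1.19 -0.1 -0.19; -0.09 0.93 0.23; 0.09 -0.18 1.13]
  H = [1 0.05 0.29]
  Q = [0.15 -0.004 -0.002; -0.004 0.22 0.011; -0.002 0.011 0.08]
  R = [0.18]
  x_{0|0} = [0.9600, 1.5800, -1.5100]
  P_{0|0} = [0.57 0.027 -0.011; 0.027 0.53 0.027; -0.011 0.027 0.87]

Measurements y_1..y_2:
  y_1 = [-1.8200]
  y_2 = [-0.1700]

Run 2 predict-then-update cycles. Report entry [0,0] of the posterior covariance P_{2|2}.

step 1: x^-=[1.2713, 1.0357, -1.9043]  P^-=[0.9935 -0.1308 -0.1410; -0.1308 0.7365 0.1746; -0.1410 0.1746 1.1986]  S=[1.1863]  K=[0.7975; -0.0365; 0.1815]  nu=[-2.5908]  x^+=[-0.7948, 1.1304, -2.3746]  P^+=[0.2390 -0.0962 -0.3127; -0.0962 0.7349 0.1825; -0.3127 0.1825 1.1595]
step 2: x^-=[-0.6076, 0.5766, -2.9583]  P^-=[0.7090 -0.3834 -0.6202; -0.3834 1.0260 0.3873; -0.6202 0.3873 1.4516]  S=[0.6268]  K=[0.8136; -0.3506; -0.2869]  nu=[1.2667]  x^+=[0.4229, 0.1325, -3.3218]  P^+=[0.2941 -0.2046 -0.4739; -0.2046 0.9490 0.3243; -0.4739 0.3243 1.4000]

P_post[0,0] = 0.2941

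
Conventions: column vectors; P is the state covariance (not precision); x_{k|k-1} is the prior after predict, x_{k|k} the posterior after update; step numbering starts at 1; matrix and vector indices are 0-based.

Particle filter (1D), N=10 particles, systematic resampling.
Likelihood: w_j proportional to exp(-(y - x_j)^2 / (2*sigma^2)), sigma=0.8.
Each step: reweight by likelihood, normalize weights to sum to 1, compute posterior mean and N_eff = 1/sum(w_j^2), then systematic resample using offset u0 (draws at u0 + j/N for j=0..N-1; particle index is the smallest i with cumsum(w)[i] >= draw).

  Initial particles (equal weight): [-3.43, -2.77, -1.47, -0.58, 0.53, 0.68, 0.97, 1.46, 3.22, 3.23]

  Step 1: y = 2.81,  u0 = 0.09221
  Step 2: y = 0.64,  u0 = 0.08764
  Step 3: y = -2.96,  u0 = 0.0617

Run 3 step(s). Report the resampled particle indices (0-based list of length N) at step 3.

step 1: w=[0.0000, 0.0000, 0.0000, 0.0001, 0.0082, 0.0137, 0.0337, 0.1143, 0.4164, 0.4137]  mean=2.8900  Neff=2.7861  idx=[7, 8, 8, 8, 8, 9, 9, 9, 9, 9]
step 2: w=[0.9241, 0.0086, 0.0086, 0.0086, 0.0086, 0.0083, 0.0083, 0.0083, 0.0083, 0.0083]  mean=1.5939  Neff=1.1700  idx=[0, 0, 0, 0, 0, 0, 0, 0, 0, 8]
step 3: w=[0.1111, 0.1111, 0.1111, 0.1111, 0.1111, 0.1111, 0.1111, 0.1111, 0.1111, 0.0000]  mean=1.4600  Neff=9.0000  idx=[0, 1, 2, 3, 4, 5, 5, 6, 7, 8]

resampled_idx = [0, 1, 2, 3, 4, 5, 5, 6, 7, 8]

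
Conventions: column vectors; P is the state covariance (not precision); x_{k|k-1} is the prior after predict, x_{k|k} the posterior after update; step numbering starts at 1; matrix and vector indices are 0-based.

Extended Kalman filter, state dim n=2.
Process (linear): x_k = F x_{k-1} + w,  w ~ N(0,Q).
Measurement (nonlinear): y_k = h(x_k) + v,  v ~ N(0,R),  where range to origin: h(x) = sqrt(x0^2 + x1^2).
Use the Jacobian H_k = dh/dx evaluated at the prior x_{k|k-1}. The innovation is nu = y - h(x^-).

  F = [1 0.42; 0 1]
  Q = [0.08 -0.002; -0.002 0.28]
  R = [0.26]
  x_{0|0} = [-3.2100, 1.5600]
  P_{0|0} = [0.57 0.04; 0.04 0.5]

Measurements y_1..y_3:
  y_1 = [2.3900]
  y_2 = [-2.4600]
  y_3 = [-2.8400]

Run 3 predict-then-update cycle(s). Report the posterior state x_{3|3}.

x_post = [-2.4041, -1.9274]

step 1: x^-=[-2.5548, 1.5600]  P^-=[0.7718 0.2480; 0.2480 0.7800]  H_jac=[-0.8535 0.5211]  S=[0.8134]  K=[-0.6509; 0.2395]  nu=[-0.6034]  x^+=[-2.1620, 1.4155]  P^+=[0.4272 0.3748; 0.3748 0.7333]
step 2: x^-=[-1.5675, 1.4155]  P^-=[0.9514 0.6808; 0.6808 1.0133]  H_jac=[-0.7422 0.6702]  S=[0.5619]  K=[-0.4446; 0.3094]  nu=[-4.5720]  x^+=[0.4651, 0.0011]  P^+=[0.8403 0.7581; 0.7581 0.9596]
step 3: x^-=[0.4656, 0.0011]  P^-=[1.7264 1.1591; 1.1591 1.2396]  H_jac=[1.0000 0.0023]  S=[1.9917]  K=[0.8681; 0.5834]  nu=[-3.3056]  x^+=[-2.4041, -1.9274]  P^+=[0.2254 0.1504; 0.1504 0.5617]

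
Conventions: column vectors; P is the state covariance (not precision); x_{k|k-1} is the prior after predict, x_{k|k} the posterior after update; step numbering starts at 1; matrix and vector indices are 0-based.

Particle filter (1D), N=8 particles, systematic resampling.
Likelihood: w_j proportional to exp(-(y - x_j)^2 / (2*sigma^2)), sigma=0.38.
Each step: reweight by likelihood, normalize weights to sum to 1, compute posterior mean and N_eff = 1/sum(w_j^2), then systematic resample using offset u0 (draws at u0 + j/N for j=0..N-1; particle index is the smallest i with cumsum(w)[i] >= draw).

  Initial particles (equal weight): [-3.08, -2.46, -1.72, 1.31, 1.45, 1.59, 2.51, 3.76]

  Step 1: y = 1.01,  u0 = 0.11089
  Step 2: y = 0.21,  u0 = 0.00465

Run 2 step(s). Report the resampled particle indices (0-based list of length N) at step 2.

resampled_idx = [0, 0, 1, 1, 2, 2, 3, 5]

step 1: w=[0.0000, 0.0000, 0.0000, 0.4705, 0.3287, 0.2005, 0.0003, 0.0000]  mean=1.4125  Neff=2.7052  idx=[3, 3, 3, 4, 4, 4, 5, 5]
step 2: w=[0.2412, 0.2412, 0.2412, 0.0776, 0.0776, 0.0776, 0.0218, 0.0218]  mean=1.3548  Neff=5.1660  idx=[0, 0, 1, 1, 2, 2, 3, 5]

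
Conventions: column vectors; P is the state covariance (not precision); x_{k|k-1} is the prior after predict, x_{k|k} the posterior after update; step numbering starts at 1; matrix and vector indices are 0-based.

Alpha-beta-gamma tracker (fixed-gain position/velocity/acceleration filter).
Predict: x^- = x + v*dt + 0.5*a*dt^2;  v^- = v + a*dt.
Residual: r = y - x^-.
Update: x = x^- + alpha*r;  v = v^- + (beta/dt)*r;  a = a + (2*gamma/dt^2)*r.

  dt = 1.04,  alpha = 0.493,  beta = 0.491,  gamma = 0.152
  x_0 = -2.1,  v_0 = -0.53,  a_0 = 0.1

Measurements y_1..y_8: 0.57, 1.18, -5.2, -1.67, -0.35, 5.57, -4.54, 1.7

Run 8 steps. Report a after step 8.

step 1: x_pred=-2.5971  r=3.1671  x^+=-1.0357  v^+=1.0692  a^+=0.9902
step 2: x_pred=0.6118  r=0.5682  x^+=0.8919  v^+=2.3673  a^+=1.1499
step 3: x_pred=3.9757  r=-9.1757  x^+=-0.5479  v^+=-0.7688  a^+=-1.4291
step 4: x_pred=-2.1204  r=0.4504  x^+=-1.8983  v^+=-2.0425  a^+=-1.3025
step 5: x_pred=-4.7269  r=4.3769  x^+=-2.5691  v^+=-1.3307  a^+=-0.0723
step 6: x_pred=-3.9921  r=9.5621  x^+=0.7220  v^+=3.1085  a^+=2.6153
step 7: x_pred=5.3692  r=-9.9092  x^+=0.4840  v^+=1.1501  a^+=-0.1699
step 8: x_pred=1.5882  r=0.1118  x^+=1.6433  v^+=1.0262  a^+=-0.1384

a_post = -0.1384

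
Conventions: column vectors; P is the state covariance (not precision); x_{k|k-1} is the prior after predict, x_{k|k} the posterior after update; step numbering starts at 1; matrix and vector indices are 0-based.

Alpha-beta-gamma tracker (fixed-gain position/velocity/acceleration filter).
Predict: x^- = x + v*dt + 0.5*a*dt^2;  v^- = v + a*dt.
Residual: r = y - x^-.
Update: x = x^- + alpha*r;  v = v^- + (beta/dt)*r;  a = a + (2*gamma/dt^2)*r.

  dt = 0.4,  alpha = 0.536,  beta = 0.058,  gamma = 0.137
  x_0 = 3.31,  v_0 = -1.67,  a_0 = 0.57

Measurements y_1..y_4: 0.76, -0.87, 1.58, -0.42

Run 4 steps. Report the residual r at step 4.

step 1: x_pred=2.6876  r=-1.9276  x^+=1.6544  v^+=-1.7215  a^+=-2.7310
step 2: x_pred=0.7473  r=-1.6173  x^+=-0.1196  v^+=-3.0484  a^+=-5.5007
step 3: x_pred=-1.7790  r=3.3590  x^+=0.0214  v^+=-4.7616  a^+=0.2516
step 4: x_pred=-1.8631  r=1.4431  x^+=-1.0896  v^+=-4.4518  a^+=2.7229

resid = 1.4431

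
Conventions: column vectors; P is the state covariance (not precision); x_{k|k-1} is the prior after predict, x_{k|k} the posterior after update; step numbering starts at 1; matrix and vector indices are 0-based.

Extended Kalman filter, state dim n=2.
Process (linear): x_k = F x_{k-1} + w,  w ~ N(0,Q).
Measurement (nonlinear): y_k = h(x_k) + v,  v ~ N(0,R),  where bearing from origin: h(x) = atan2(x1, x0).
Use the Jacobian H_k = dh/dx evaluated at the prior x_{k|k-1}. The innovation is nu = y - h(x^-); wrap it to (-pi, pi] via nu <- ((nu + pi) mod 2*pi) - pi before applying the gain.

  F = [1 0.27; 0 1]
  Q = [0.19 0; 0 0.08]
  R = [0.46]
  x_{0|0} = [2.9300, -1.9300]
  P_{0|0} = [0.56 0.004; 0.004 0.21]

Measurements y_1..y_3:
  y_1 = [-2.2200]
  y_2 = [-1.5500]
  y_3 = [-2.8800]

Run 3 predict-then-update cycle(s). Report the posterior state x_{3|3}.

x_post = [-0.5828, -2.4831]

step 1: x^-=[2.4089, -1.9300]  P^-=[0.7675 0.0607; 0.0607 0.2900]  H_jac=[0.2026 0.2528]  S=[0.5162]  K=[0.3309; 0.1658]  nu=[-1.5445]  x^+=[1.8979, -2.1862]  P^+=[0.7110 0.0324; 0.0324 0.2758]
step 2: x^-=[1.3076, -2.1862]  P^-=[0.9385 0.1068; 0.1068 0.3558]  H_jac=[0.3369 0.2015]  S=[0.5955]  K=[0.5671; 0.1808]  nu=[-0.5182]  x^+=[1.0137, -2.2799]  P^+=[0.7470 0.0458; 0.0458 0.3363]
step 3: x^-=[0.3981, -2.2799]  P^-=[0.9862 0.1366; 0.1366 0.4163]  H_jac=[0.4256 0.0743]  S=[0.6496]  K=[0.6618; 0.1371]  nu=[-1.4821]  x^+=[-0.5828, -2.4831]  P^+=[0.7017 0.0776; 0.0776 0.4041]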